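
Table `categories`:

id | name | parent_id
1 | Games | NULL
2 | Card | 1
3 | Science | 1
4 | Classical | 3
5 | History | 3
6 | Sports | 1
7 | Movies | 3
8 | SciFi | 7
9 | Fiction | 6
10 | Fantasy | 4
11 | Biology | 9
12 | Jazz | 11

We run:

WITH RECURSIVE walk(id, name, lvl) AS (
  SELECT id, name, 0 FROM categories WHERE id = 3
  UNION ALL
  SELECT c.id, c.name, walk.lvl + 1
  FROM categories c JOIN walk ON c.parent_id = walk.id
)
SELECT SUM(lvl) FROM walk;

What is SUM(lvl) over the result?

Base: id=3 (Science) at lvl 0.
Iteration 1: rows with parent_id in {3} -> Classical (id 4, lvl 1), History (id 5, lvl 1), Movies (id 7, lvl 1).
Iteration 2: rows with parent_id in {4,5,7} -> SciFi (id 8, lvl 2), Fantasy (id 10, lvl 2).
Iteration 3: no rows with parent_id in {8,10}; recursion stops.
SUM(lvl) = 0 + 1 + 1 + 1 + 2 + 2 = 7.

7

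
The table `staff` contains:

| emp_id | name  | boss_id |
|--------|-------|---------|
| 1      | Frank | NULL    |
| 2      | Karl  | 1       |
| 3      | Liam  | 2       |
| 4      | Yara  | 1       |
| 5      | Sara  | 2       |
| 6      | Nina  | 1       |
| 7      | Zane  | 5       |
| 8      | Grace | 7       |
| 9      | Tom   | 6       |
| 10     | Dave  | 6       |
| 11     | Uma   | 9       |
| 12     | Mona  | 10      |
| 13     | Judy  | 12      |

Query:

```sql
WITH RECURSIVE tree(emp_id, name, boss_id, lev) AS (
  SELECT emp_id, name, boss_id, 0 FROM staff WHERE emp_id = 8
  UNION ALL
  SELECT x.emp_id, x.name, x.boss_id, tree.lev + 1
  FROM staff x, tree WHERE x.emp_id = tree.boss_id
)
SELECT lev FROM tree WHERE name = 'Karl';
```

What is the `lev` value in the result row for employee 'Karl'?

Base: emp_id=8 (Grace), boss_id=7, lev 0.
Iteration 1: join on emp_id=7 -> Zane (id 7, boss_id=5, lev 1).
Iteration 2: join on emp_id=5 -> Sara (id 5, boss_id=2, lev 2).
Iteration 3: join on emp_id=2 -> Karl (id 2, boss_id=1, lev 3).
Iteration 4: join on emp_id=1 -> Frank (id 1, boss_id=NULL, lev 4).
Iteration 5: boss_id is NULL; no match; recursion stops.

3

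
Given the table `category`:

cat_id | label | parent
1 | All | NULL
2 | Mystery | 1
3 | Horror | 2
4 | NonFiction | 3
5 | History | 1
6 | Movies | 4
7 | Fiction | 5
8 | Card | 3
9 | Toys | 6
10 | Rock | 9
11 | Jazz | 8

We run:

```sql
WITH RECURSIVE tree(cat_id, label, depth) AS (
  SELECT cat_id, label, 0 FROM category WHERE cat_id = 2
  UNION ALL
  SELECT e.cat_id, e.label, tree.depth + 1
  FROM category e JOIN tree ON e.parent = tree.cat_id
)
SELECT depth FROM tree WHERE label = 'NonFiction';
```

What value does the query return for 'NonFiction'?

2

Base: cat_id=2 (Mystery) at depth 0.
Iteration 1: rows with parent in {2} -> Horror (id 3, depth 1).
Iteration 2: rows with parent in {3} -> NonFiction (id 4, depth 2), Card (id 8, depth 2).
Iteration 3: rows with parent in {4,8} -> Movies (id 6, depth 3), Jazz (id 11, depth 3).
Iteration 4: rows with parent in {6,11} -> Toys (id 9, depth 4).
Iteration 5: rows with parent in {9} -> Rock (id 10, depth 5).
Iteration 6: no rows with parent in {10}; recursion stops.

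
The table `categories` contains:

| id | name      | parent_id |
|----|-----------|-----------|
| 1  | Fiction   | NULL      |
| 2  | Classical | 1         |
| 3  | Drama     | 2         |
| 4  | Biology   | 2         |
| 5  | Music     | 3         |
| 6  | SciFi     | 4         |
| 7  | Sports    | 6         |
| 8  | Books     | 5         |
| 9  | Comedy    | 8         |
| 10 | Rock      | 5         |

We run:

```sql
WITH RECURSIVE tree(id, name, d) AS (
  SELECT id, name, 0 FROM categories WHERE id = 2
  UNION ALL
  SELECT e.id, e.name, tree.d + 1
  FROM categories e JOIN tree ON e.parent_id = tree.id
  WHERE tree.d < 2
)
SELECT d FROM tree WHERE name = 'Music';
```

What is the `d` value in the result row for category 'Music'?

2

Base: id=2 (Classical) at d 0.
Iteration 1: rows with parent_id in {2} -> Drama (id 3, d 1), Biology (id 4, d 1).
Iteration 2: rows with parent_id in {3,4} -> Music (id 5, d 2), SciFi (id 6, d 2).
Iteration 3: d < 2 fails for all current rows; recursion stops.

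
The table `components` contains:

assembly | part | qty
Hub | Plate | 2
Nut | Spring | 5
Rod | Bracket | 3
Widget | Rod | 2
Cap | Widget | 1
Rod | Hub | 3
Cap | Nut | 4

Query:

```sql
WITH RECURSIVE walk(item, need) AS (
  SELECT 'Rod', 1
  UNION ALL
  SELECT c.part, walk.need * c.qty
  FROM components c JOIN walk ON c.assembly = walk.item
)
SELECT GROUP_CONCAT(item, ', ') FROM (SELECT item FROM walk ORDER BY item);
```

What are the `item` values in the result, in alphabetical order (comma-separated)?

Base: (Rod, need=1).
Iteration 1: components of {Rod} -> Bracket = 1*3 = 3, Hub = 1*3 = 3.
Iteration 2: components of {Bracket,Hub} -> Plate = 3*2 = 6.
Iteration 3: no further components; recursion stops.

Bracket, Hub, Plate, Rod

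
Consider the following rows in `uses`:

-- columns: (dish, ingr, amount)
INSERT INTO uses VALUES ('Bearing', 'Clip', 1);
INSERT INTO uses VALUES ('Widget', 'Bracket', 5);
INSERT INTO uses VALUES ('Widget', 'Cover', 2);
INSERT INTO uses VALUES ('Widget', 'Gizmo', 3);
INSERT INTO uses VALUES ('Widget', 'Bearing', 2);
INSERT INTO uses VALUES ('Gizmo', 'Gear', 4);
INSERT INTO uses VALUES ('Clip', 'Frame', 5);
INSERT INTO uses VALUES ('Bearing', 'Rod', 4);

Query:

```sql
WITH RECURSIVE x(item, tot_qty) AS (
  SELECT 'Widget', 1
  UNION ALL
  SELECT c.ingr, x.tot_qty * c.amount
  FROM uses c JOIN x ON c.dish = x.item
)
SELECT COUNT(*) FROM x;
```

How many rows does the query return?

9

Base: (Widget, tot_qty=1).
Iteration 1: components of {Widget} -> Bearing = 1*2 = 2, Bracket = 1*5 = 5, Cover = 1*2 = 2, Gizmo = 1*3 = 3.
Iteration 2: components of {Bearing,Bracket,Cover,Gizmo} -> Clip = 2*1 = 2, Gear = 3*4 = 12, Rod = 2*4 = 8.
Iteration 3: components of {Clip,Gear,Rod} -> Frame = 2*5 = 10.
Iteration 4: no further components; recursion stops.
Total rows emitted: 9.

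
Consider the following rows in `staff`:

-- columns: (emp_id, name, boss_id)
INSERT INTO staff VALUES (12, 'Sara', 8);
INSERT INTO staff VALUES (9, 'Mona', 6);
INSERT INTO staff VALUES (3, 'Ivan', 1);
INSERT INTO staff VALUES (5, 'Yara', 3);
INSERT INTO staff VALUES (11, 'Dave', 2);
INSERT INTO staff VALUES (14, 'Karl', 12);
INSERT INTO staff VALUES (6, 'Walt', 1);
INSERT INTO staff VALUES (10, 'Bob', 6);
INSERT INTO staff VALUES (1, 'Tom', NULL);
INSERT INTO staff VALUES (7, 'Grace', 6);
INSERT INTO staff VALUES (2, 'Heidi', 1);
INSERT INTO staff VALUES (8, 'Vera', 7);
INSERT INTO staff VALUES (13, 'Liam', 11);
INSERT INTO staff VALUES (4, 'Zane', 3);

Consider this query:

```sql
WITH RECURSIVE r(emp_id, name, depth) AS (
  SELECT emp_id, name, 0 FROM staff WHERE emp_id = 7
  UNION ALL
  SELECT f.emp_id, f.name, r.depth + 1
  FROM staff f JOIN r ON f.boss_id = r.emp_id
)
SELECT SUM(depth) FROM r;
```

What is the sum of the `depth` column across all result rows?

6

Base: emp_id=7 (Grace) at depth 0.
Iteration 1: rows with boss_id in {7} -> Vera (id 8, depth 1).
Iteration 2: rows with boss_id in {8} -> Sara (id 12, depth 2).
Iteration 3: rows with boss_id in {12} -> Karl (id 14, depth 3).
Iteration 4: no rows with boss_id in {14}; recursion stops.
SUM(depth) = 0 + 1 + 2 + 3 = 6.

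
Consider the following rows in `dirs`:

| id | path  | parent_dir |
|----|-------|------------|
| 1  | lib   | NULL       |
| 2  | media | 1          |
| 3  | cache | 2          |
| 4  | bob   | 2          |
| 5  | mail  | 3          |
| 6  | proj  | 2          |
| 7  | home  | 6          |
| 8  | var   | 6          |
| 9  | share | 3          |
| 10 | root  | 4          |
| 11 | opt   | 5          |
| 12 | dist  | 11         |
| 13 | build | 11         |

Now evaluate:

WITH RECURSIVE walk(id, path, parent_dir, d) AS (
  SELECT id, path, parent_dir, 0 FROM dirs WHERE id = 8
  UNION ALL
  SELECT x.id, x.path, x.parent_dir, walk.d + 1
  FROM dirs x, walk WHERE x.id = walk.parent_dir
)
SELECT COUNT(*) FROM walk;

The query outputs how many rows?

Base: id=8 (var), parent_dir=6, d 0.
Iteration 1: join on id=6 -> proj (id 6, parent_dir=2, d 1).
Iteration 2: join on id=2 -> media (id 2, parent_dir=1, d 2).
Iteration 3: join on id=1 -> lib (id 1, parent_dir=NULL, d 3).
Iteration 4: parent_dir is NULL; no match; recursion stops.
Total rows emitted: 4.

4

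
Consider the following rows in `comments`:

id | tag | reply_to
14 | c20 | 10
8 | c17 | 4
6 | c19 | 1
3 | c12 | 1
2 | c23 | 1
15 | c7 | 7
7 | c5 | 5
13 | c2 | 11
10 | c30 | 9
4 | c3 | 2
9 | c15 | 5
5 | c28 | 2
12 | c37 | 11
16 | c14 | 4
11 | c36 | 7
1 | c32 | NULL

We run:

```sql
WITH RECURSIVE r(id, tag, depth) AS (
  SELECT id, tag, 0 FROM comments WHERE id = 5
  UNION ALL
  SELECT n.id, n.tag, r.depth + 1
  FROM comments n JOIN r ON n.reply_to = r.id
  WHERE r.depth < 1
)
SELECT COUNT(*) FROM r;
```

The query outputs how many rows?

3

Base: id=5 (c28) at depth 0.
Iteration 1: rows with reply_to in {5} -> c5 (id 7, depth 1), c15 (id 9, depth 1).
Iteration 2: depth < 1 fails for all current rows; recursion stops.
Total rows emitted: 3.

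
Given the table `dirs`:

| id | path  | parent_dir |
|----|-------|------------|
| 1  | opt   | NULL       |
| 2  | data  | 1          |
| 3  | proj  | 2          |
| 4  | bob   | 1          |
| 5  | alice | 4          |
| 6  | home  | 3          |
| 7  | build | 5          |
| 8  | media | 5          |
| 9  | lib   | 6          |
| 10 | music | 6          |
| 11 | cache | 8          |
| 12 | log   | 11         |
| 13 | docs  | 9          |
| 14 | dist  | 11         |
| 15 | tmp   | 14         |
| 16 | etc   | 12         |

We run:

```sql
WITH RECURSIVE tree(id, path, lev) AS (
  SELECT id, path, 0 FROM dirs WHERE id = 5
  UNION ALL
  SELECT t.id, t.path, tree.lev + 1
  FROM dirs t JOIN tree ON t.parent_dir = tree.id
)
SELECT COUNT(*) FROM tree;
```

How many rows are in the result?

Base: id=5 (alice) at lev 0.
Iteration 1: rows with parent_dir in {5} -> build (id 7, lev 1), media (id 8, lev 1).
Iteration 2: rows with parent_dir in {7,8} -> cache (id 11, lev 2).
Iteration 3: rows with parent_dir in {11} -> log (id 12, lev 3), dist (id 14, lev 3).
Iteration 4: rows with parent_dir in {12,14} -> tmp (id 15, lev 4), etc (id 16, lev 4).
Iteration 5: no rows with parent_dir in {15,16}; recursion stops.
Total rows emitted: 8.

8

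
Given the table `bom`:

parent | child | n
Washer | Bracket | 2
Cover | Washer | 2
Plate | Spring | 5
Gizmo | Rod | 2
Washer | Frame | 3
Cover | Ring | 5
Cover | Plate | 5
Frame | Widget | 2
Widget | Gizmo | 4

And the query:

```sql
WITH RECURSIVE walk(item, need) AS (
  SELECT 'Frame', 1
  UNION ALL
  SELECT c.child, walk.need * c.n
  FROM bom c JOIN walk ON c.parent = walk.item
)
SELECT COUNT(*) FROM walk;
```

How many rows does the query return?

4

Base: (Frame, need=1).
Iteration 1: components of {Frame} -> Widget = 1*2 = 2.
Iteration 2: components of {Widget} -> Gizmo = 2*4 = 8.
Iteration 3: components of {Gizmo} -> Rod = 8*2 = 16.
Iteration 4: no further components; recursion stops.
Total rows emitted: 4.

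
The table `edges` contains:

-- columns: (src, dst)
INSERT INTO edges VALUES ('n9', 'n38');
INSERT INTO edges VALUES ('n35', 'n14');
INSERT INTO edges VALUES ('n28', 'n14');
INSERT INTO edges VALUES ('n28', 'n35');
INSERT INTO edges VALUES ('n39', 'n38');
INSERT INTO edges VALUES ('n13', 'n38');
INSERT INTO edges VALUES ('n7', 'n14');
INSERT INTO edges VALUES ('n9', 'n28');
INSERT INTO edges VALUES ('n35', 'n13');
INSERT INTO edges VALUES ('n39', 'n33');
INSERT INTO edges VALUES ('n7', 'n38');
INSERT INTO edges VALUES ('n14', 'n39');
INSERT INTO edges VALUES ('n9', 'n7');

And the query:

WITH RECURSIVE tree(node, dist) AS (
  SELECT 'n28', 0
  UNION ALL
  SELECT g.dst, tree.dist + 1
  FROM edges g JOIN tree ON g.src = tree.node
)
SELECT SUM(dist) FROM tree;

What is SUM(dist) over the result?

28

Base: (n28, dist=0).
Iteration 1: edges from {n28} -> (n14, dist=1), (n35, dist=1).
Iteration 2: edges from {n14,n35} -> (n13, dist=2), (n14, dist=2), (n39, dist=2).
Iteration 3: edges from {n13,n14,n39} -> (n33, dist=3), (n38, dist=3) x2, (n39, dist=3). [UNION ALL keeps all 4 new rows, including repeats]
Iteration 4: edges from {n33,n38,n39} -> (n33, dist=4), (n38, dist=4).
Iteration 5: no outgoing edges from {n33,n38}; recursion stops.
SUM(dist) = 0 + 1 + 1 + 2 + 2 + 2 + 3 + 3 + 3 + 3 + 4 + 4 = 28.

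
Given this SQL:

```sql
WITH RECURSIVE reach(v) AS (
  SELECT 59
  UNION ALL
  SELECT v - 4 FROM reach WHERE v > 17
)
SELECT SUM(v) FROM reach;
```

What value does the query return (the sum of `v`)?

444

Base: v=59.
Iteration 1: 59 > 17 holds -> v = 59 - 4 = 55.
Iteration 2: 55 > 17 holds -> v = 55 - 4 = 51.
Iteration 3: 51 > 17 holds -> v = 51 - 4 = 47.
Iteration 4: 47 > 17 holds -> v = 47 - 4 = 43.
Iteration 5: 43 > 17 holds -> v = 43 - 4 = 39.
Iteration 6: 39 > 17 holds -> v = 39 - 4 = 35.
Iteration 7: 35 > 17 holds -> v = 35 - 4 = 31.
Iteration 8: 31 > 17 holds -> v = 31 - 4 = 27.
Iteration 9: 27 > 17 holds -> v = 27 - 4 = 23.
Iteration 10: 23 > 17 holds -> v = 23 - 4 = 19.
Iteration 11: 19 > 17 holds -> v = 19 - 4 = 15.
Iteration 12: 15 > 17 fails; recursion stops.
SUM(v) = 59 + 55 + 51 + 47 + 43 + 39 + 35 + 31 + 27 + 23 + 19 + 15 = 444.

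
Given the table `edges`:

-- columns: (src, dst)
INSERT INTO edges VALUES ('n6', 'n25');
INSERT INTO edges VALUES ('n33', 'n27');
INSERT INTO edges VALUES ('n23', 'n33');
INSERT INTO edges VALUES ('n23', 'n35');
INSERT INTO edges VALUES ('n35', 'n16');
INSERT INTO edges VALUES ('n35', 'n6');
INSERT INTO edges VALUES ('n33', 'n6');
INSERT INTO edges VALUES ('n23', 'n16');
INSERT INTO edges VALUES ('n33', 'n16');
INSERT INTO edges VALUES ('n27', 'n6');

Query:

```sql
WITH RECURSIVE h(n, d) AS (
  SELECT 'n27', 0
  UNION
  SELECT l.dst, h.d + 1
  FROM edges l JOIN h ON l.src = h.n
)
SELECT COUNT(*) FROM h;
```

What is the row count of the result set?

3

Base: (n27, d=0).
Iteration 1: edges from {n27} -> (n6, d=1).
Iteration 2: edges from {n6} -> (n25, d=2).
Iteration 3: no outgoing edges from {n25}; recursion stops.
Total rows emitted: 3.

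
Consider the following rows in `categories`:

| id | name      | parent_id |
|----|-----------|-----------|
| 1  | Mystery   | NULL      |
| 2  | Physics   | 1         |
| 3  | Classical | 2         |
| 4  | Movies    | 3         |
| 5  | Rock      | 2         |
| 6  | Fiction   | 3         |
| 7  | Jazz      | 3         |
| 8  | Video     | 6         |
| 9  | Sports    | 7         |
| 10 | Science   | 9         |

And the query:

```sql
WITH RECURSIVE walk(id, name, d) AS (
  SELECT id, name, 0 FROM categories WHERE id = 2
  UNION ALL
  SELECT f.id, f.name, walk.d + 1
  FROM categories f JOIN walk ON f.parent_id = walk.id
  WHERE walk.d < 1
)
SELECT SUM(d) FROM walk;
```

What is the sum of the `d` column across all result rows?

2

Base: id=2 (Physics) at d 0.
Iteration 1: rows with parent_id in {2} -> Classical (id 3, d 1), Rock (id 5, d 1).
Iteration 2: d < 1 fails for all current rows; recursion stops.
SUM(d) = 0 + 1 + 1 = 2.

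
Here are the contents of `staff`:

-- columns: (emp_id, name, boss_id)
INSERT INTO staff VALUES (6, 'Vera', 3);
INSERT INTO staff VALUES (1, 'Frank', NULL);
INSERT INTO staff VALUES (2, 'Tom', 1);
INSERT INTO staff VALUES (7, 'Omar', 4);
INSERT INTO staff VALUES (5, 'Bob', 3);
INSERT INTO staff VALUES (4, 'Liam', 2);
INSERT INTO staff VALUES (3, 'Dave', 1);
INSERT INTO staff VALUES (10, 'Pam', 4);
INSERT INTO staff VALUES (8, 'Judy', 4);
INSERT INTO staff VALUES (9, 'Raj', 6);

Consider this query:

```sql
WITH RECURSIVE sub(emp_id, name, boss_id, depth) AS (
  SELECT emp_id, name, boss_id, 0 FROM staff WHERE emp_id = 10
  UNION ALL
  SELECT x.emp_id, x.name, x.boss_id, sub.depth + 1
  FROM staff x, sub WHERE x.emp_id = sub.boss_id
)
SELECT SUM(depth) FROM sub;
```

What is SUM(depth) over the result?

6

Base: emp_id=10 (Pam), boss_id=4, depth 0.
Iteration 1: join on emp_id=4 -> Liam (id 4, boss_id=2, depth 1).
Iteration 2: join on emp_id=2 -> Tom (id 2, boss_id=1, depth 2).
Iteration 3: join on emp_id=1 -> Frank (id 1, boss_id=NULL, depth 3).
Iteration 4: boss_id is NULL; no match; recursion stops.
SUM(depth) = 0 + 1 + 2 + 3 = 6.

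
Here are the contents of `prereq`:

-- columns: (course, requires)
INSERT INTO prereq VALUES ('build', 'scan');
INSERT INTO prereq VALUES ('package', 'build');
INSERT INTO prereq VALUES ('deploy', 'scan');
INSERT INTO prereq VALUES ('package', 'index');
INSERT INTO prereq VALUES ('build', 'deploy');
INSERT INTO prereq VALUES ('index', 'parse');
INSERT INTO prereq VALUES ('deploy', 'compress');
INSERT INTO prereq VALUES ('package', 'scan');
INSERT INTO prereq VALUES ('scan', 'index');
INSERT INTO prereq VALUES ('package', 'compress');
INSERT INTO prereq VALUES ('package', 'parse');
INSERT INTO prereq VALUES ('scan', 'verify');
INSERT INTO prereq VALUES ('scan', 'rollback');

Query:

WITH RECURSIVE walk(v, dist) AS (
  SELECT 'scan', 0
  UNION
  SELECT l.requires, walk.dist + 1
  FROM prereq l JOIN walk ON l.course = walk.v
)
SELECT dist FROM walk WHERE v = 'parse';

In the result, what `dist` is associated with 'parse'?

2

Base: (scan, dist=0).
Iteration 1: edges from {scan} -> (index, dist=1), (rollback, dist=1), (verify, dist=1).
Iteration 2: edges from {index,rollback,verify} -> (parse, dist=2).
Iteration 3: no outgoing edges from {parse}; recursion stops.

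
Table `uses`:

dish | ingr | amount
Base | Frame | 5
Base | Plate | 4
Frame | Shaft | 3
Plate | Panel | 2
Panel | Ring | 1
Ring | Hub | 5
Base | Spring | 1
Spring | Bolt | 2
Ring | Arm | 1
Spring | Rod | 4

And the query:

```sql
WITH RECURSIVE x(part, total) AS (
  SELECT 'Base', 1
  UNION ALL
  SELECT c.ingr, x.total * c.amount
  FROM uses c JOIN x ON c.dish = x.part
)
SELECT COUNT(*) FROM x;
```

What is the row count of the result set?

Base: (Base, total=1).
Iteration 1: components of {Base} -> Frame = 1*5 = 5, Plate = 1*4 = 4, Spring = 1*1 = 1.
Iteration 2: components of {Frame,Plate,Spring} -> Bolt = 1*2 = 2, Panel = 4*2 = 8, Rod = 1*4 = 4, Shaft = 5*3 = 15.
Iteration 3: components of {Bolt,Panel,Rod,Shaft} -> Ring = 8*1 = 8.
Iteration 4: components of {Ring} -> Arm = 8*1 = 8, Hub = 8*5 = 40.
Iteration 5: no further components; recursion stops.
Total rows emitted: 11.

11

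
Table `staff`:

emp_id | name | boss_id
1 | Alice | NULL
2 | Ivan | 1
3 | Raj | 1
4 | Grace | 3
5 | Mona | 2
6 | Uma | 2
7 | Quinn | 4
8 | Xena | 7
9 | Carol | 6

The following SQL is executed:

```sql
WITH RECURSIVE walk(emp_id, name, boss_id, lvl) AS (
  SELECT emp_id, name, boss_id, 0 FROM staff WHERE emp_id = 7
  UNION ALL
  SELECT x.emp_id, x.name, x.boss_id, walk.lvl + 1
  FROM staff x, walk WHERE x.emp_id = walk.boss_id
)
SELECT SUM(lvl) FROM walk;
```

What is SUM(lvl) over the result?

6

Base: emp_id=7 (Quinn), boss_id=4, lvl 0.
Iteration 1: join on emp_id=4 -> Grace (id 4, boss_id=3, lvl 1).
Iteration 2: join on emp_id=3 -> Raj (id 3, boss_id=1, lvl 2).
Iteration 3: join on emp_id=1 -> Alice (id 1, boss_id=NULL, lvl 3).
Iteration 4: boss_id is NULL; no match; recursion stops.
SUM(lvl) = 0 + 1 + 2 + 3 = 6.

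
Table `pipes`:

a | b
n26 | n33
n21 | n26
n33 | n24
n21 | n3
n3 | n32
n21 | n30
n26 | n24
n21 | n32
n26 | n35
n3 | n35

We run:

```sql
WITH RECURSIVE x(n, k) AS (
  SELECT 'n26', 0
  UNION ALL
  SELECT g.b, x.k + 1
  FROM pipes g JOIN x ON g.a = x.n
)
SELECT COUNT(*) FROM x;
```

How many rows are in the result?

Base: (n26, k=0).
Iteration 1: edges from {n26} -> (n24, k=1), (n33, k=1), (n35, k=1).
Iteration 2: edges from {n24,n33,n35} -> (n24, k=2).
Iteration 3: no outgoing edges from {n24}; recursion stops.
Total rows emitted: 5.

5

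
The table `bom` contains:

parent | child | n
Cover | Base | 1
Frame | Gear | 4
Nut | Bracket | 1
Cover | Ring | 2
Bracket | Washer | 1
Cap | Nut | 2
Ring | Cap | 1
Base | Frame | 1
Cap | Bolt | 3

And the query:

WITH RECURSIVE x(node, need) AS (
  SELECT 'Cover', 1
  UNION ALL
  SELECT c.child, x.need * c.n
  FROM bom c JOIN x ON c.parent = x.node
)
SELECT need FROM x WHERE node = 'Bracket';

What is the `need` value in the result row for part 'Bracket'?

4

Base: (Cover, need=1).
Iteration 1: components of {Cover} -> Base = 1*1 = 1, Ring = 1*2 = 2.
Iteration 2: components of {Base,Ring} -> Cap = 2*1 = 2, Frame = 1*1 = 1.
Iteration 3: components of {Cap,Frame} -> Bolt = 2*3 = 6, Gear = 1*4 = 4, Nut = 2*2 = 4.
Iteration 4: components of {Bolt,Gear,Nut} -> Bracket = 4*1 = 4.
Iteration 5: components of {Bracket} -> Washer = 4*1 = 4.
Iteration 6: no further components; recursion stops.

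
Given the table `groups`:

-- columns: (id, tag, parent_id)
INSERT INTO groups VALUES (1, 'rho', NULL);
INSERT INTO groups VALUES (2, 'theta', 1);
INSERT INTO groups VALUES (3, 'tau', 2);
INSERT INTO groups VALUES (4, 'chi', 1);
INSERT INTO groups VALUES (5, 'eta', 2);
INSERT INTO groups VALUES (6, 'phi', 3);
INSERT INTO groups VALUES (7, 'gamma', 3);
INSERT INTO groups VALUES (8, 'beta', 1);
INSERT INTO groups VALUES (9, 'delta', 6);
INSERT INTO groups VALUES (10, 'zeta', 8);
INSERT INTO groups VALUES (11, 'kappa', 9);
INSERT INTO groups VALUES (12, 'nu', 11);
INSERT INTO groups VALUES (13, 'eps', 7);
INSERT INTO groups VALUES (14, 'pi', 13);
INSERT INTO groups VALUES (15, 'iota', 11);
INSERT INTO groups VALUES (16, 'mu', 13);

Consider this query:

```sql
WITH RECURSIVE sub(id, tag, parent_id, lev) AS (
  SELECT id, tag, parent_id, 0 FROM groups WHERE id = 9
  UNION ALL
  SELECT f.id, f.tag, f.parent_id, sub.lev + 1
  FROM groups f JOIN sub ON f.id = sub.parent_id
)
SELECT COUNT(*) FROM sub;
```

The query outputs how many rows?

5

Base: id=9 (delta), parent_id=6, lev 0.
Iteration 1: join on id=6 -> phi (id 6, parent_id=3, lev 1).
Iteration 2: join on id=3 -> tau (id 3, parent_id=2, lev 2).
Iteration 3: join on id=2 -> theta (id 2, parent_id=1, lev 3).
Iteration 4: join on id=1 -> rho (id 1, parent_id=NULL, lev 4).
Iteration 5: parent_id is NULL; no match; recursion stops.
Total rows emitted: 5.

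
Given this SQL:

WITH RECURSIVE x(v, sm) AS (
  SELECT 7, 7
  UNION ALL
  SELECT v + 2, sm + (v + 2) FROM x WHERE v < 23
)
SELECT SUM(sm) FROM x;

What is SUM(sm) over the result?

Base: v=7, sm=7.
Iteration 1: 7 < 23 holds -> v = 7 + 2 = 9, sm = 7 + 9 = 16.
Iteration 2: 9 < 23 holds -> v = 9 + 2 = 11, sm = 16 + 11 = 27.
Iteration 3: 11 < 23 holds -> v = 11 + 2 = 13, sm = 27 + 13 = 40.
Iteration 4: 13 < 23 holds -> v = 13 + 2 = 15, sm = 40 + 15 = 55.
Iteration 5: 15 < 23 holds -> v = 15 + 2 = 17, sm = 55 + 17 = 72.
Iteration 6: 17 < 23 holds -> v = 17 + 2 = 19, sm = 72 + 19 = 91.
Iteration 7: 19 < 23 holds -> v = 19 + 2 = 21, sm = 91 + 21 = 112.
Iteration 8: 21 < 23 holds -> v = 21 + 2 = 23, sm = 112 + 23 = 135.
Iteration 9: 23 < 23 fails; recursion stops.
SUM(sm) = 7 + 16 + 27 + 40 + 55 + 72 + 91 + 112 + 135 = 555.

555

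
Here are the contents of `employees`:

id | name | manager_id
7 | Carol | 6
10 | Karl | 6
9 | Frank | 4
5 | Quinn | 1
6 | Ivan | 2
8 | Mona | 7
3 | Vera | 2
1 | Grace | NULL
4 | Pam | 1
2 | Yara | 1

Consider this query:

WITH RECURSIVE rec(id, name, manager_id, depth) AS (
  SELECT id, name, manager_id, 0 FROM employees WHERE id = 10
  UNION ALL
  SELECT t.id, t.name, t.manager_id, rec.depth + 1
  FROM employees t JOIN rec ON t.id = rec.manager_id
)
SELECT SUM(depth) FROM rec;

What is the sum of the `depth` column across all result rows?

Base: id=10 (Karl), manager_id=6, depth 0.
Iteration 1: join on id=6 -> Ivan (id 6, manager_id=2, depth 1).
Iteration 2: join on id=2 -> Yara (id 2, manager_id=1, depth 2).
Iteration 3: join on id=1 -> Grace (id 1, manager_id=NULL, depth 3).
Iteration 4: manager_id is NULL; no match; recursion stops.
SUM(depth) = 0 + 1 + 2 + 3 = 6.

6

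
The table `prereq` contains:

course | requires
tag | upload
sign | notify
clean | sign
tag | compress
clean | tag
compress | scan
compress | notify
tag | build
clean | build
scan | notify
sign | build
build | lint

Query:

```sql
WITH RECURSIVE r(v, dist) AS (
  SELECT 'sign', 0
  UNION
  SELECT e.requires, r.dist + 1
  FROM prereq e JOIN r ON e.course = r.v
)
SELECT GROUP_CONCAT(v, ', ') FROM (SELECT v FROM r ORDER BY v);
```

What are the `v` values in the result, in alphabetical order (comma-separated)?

build, lint, notify, sign

Base: (sign, dist=0).
Iteration 1: edges from {sign} -> (build, dist=1), (notify, dist=1).
Iteration 2: edges from {build,notify} -> (lint, dist=2).
Iteration 3: no outgoing edges from {lint}; recursion stops.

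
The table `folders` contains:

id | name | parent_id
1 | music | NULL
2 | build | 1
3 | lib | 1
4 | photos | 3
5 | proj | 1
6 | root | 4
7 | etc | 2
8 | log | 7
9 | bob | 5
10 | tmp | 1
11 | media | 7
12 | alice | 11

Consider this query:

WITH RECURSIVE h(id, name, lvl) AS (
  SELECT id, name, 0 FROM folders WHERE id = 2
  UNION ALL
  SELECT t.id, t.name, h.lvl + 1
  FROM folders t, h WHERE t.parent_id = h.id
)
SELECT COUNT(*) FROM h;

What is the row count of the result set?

Base: id=2 (build) at lvl 0.
Iteration 1: rows with parent_id in {2} -> etc (id 7, lvl 1).
Iteration 2: rows with parent_id in {7} -> log (id 8, lvl 2), media (id 11, lvl 2).
Iteration 3: rows with parent_id in {8,11} -> alice (id 12, lvl 3).
Iteration 4: no rows with parent_id in {12}; recursion stops.
Total rows emitted: 5.

5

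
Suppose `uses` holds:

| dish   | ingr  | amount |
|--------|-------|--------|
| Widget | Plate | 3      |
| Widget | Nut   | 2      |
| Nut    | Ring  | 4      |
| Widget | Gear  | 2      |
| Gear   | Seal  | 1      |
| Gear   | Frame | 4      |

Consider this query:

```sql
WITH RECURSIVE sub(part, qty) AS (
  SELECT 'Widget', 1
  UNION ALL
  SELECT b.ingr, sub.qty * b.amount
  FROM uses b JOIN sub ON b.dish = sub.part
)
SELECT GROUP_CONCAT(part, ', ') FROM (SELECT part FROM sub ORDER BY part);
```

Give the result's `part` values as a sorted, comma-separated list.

Base: (Widget, qty=1).
Iteration 1: components of {Widget} -> Gear = 1*2 = 2, Nut = 1*2 = 2, Plate = 1*3 = 3.
Iteration 2: components of {Gear,Nut,Plate} -> Frame = 2*4 = 8, Ring = 2*4 = 8, Seal = 2*1 = 2.
Iteration 3: no further components; recursion stops.

Frame, Gear, Nut, Plate, Ring, Seal, Widget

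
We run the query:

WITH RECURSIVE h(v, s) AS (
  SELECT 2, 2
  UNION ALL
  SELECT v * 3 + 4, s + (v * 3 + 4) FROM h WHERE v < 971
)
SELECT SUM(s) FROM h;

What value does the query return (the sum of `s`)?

6488

Base: v=2, s=2.
Iteration 1: 2 < 971 holds -> v = 2 * 3 + 4 = 10, s = 2 + 10 = 12.
Iteration 2: 10 < 971 holds -> v = 10 * 3 + 4 = 34, s = 12 + 34 = 46.
Iteration 3: 34 < 971 holds -> v = 34 * 3 + 4 = 106, s = 46 + 106 = 152.
Iteration 4: 106 < 971 holds -> v = 106 * 3 + 4 = 322, s = 152 + 322 = 474.
Iteration 5: 322 < 971 holds -> v = 322 * 3 + 4 = 970, s = 474 + 970 = 1444.
Iteration 6: 970 < 971 holds -> v = 970 * 3 + 4 = 2914, s = 1444 + 2914 = 4358.
Iteration 7: 2914 < 971 fails; recursion stops.
SUM(s) = 2 + 12 + 46 + 152 + 474 + 1444 + 4358 = 6488.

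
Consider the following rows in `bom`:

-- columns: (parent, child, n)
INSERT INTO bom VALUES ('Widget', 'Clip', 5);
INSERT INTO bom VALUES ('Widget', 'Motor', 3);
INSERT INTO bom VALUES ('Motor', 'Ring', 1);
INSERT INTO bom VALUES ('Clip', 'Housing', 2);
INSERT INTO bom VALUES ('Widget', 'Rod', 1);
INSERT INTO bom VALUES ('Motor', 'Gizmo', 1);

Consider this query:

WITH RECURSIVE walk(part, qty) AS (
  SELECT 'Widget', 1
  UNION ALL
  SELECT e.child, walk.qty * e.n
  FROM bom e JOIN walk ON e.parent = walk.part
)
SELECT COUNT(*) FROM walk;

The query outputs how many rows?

7

Base: (Widget, qty=1).
Iteration 1: components of {Widget} -> Clip = 1*5 = 5, Motor = 1*3 = 3, Rod = 1*1 = 1.
Iteration 2: components of {Clip,Motor,Rod} -> Gizmo = 3*1 = 3, Housing = 5*2 = 10, Ring = 3*1 = 3.
Iteration 3: no further components; recursion stops.
Total rows emitted: 7.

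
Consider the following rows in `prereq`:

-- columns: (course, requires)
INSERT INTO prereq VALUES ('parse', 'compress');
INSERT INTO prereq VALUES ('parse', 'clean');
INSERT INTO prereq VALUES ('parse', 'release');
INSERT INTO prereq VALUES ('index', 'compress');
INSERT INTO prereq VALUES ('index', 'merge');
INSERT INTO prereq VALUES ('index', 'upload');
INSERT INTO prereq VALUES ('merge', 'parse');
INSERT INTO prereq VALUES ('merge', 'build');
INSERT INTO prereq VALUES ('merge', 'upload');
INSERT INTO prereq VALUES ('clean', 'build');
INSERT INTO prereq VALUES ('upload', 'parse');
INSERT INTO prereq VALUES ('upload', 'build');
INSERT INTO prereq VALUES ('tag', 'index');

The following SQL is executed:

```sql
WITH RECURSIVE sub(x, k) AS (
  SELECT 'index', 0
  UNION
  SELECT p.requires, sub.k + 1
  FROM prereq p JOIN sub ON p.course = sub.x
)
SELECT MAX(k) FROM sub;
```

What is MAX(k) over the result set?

Base: (index, k=0).
Iteration 1: edges from {index} -> (compress, k=1), (merge, k=1), (upload, k=1).
Iteration 2: edges from {compress,merge,upload} -> (build, k=2), (parse, k=2), (upload, k=2). [UNION drops 2 duplicate row(s)]
Iteration 3: edges from {build,parse,upload} -> (build, k=3), (clean, k=3), (compress, k=3), (parse, k=3), (release, k=3).
Iteration 4: edges from {build,clean,compress,parse,release} -> (build, k=4), (clean, k=4), (compress, k=4), (release, k=4).
Iteration 5: edges from {build,clean,compress,release} -> (build, k=5).
Iteration 6: no outgoing edges from {build}; recursion stops.
k values: 0, 1, 1, 1, 2, 2, 2, 3, 3, 3, 3, 3, 4, 4, 4, 4, ...; the maximum is 5.

5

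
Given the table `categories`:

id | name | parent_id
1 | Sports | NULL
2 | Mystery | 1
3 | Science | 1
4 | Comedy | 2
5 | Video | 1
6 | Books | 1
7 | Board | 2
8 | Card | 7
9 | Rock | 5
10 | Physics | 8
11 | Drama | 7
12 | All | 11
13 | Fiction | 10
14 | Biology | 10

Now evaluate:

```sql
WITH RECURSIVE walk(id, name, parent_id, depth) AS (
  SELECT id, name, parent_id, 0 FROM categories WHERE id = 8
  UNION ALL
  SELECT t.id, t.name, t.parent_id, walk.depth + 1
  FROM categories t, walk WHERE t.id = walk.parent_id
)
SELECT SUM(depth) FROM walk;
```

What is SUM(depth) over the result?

6

Base: id=8 (Card), parent_id=7, depth 0.
Iteration 1: join on id=7 -> Board (id 7, parent_id=2, depth 1).
Iteration 2: join on id=2 -> Mystery (id 2, parent_id=1, depth 2).
Iteration 3: join on id=1 -> Sports (id 1, parent_id=NULL, depth 3).
Iteration 4: parent_id is NULL; no match; recursion stops.
SUM(depth) = 0 + 1 + 2 + 3 = 6.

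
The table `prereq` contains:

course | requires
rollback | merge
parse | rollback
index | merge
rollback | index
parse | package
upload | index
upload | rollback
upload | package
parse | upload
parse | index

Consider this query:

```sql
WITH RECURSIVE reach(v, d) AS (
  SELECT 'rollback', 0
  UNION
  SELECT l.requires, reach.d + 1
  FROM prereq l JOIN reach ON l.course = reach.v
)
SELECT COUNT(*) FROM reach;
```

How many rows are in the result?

4

Base: (rollback, d=0).
Iteration 1: edges from {rollback} -> (index, d=1), (merge, d=1).
Iteration 2: edges from {index,merge} -> (merge, d=2).
Iteration 3: no outgoing edges from {merge}; recursion stops.
Total rows emitted: 4.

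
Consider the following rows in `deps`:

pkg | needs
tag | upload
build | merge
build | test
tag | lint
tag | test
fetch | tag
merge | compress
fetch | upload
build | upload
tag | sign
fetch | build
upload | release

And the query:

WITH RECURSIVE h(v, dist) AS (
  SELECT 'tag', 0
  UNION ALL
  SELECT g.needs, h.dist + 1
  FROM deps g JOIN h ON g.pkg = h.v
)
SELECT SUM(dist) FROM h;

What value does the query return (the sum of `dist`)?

6

Base: (tag, dist=0).
Iteration 1: edges from {tag} -> (lint, dist=1), (sign, dist=1), (test, dist=1), (upload, dist=1).
Iteration 2: edges from {lint,sign,test,upload} -> (release, dist=2).
Iteration 3: no outgoing edges from {release}; recursion stops.
SUM(dist) = 0 + 1 + 1 + 1 + 1 + 2 = 6.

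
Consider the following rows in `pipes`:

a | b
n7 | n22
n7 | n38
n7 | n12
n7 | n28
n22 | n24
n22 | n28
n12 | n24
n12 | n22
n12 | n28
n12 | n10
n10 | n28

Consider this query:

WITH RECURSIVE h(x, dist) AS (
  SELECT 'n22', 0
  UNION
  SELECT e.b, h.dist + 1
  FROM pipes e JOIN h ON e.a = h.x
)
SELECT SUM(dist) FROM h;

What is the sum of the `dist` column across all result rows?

2

Base: (n22, dist=0).
Iteration 1: edges from {n22} -> (n24, dist=1), (n28, dist=1).
Iteration 2: no outgoing edges from {n24,n28}; recursion stops.
SUM(dist) = 0 + 1 + 1 = 2.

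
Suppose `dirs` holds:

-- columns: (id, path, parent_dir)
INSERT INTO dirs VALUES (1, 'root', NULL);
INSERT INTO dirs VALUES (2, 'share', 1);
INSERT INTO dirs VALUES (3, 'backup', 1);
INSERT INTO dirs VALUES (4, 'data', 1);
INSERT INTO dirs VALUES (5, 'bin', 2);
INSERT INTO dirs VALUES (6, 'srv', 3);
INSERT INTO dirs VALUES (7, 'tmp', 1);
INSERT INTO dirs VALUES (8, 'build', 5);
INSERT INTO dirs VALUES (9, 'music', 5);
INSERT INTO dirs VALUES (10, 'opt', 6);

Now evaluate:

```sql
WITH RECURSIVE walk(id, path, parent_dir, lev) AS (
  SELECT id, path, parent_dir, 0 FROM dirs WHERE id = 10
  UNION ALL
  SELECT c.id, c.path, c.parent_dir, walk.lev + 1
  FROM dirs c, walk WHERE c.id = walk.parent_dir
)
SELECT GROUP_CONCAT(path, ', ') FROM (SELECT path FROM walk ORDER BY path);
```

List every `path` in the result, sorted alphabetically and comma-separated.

Base: id=10 (opt), parent_dir=6, lev 0.
Iteration 1: join on id=6 -> srv (id 6, parent_dir=3, lev 1).
Iteration 2: join on id=3 -> backup (id 3, parent_dir=1, lev 2).
Iteration 3: join on id=1 -> root (id 1, parent_dir=NULL, lev 3).
Iteration 4: parent_dir is NULL; no match; recursion stops.

backup, opt, root, srv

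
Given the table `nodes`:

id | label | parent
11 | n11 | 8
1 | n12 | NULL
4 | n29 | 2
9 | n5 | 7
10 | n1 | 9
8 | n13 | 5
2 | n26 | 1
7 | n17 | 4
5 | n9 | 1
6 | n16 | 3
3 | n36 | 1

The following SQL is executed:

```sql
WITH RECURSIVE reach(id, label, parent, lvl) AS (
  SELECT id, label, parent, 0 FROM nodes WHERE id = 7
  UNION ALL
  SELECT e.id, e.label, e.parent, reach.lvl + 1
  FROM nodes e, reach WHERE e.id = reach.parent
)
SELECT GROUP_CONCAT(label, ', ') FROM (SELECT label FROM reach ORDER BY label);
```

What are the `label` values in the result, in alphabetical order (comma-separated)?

n12, n17, n26, n29

Base: id=7 (n17), parent=4, lvl 0.
Iteration 1: join on id=4 -> n29 (id 4, parent=2, lvl 1).
Iteration 2: join on id=2 -> n26 (id 2, parent=1, lvl 2).
Iteration 3: join on id=1 -> n12 (id 1, parent=NULL, lvl 3).
Iteration 4: parent is NULL; no match; recursion stops.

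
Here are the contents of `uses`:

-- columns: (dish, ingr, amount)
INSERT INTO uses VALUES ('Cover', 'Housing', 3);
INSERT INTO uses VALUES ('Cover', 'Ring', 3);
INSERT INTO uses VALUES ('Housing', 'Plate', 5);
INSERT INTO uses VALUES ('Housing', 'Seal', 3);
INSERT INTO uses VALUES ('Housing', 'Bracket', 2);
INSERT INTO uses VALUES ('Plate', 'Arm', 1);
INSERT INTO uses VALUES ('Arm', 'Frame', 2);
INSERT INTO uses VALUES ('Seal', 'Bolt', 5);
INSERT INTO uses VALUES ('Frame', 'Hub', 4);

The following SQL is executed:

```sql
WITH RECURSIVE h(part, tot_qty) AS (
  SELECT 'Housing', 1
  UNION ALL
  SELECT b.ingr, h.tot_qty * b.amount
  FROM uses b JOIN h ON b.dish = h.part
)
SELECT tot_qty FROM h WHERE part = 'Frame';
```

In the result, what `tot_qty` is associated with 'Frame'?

Base: (Housing, tot_qty=1).
Iteration 1: components of {Housing} -> Bracket = 1*2 = 2, Plate = 1*5 = 5, Seal = 1*3 = 3.
Iteration 2: components of {Bracket,Plate,Seal} -> Arm = 5*1 = 5, Bolt = 3*5 = 15.
Iteration 3: components of {Arm,Bolt} -> Frame = 5*2 = 10.
Iteration 4: components of {Frame} -> Hub = 10*4 = 40.
Iteration 5: no further components; recursion stops.

10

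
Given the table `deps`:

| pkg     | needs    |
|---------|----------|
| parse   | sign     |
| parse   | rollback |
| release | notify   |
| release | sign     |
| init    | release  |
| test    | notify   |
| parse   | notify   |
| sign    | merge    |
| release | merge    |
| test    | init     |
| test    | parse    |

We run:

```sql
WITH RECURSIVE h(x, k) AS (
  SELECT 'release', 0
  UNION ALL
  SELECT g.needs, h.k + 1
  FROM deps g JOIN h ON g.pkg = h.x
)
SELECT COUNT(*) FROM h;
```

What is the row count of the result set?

Base: (release, k=0).
Iteration 1: edges from {release} -> (merge, k=1), (notify, k=1), (sign, k=1).
Iteration 2: edges from {merge,notify,sign} -> (merge, k=2).
Iteration 3: no outgoing edges from {merge}; recursion stops.
Total rows emitted: 5.

5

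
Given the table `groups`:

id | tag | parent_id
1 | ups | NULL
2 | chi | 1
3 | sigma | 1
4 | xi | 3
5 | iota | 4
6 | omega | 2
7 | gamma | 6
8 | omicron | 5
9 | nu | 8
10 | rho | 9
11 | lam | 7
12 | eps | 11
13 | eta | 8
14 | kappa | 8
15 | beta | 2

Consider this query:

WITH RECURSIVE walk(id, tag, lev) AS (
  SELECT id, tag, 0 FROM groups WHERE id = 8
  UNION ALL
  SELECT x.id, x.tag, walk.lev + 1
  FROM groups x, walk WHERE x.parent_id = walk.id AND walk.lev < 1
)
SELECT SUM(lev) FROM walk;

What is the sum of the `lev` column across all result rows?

3

Base: id=8 (omicron) at lev 0.
Iteration 1: rows with parent_id in {8} -> nu (id 9, lev 1), eta (id 13, lev 1), kappa (id 14, lev 1).
Iteration 2: lev < 1 fails for all current rows; recursion stops.
SUM(lev) = 0 + 1 + 1 + 1 = 3.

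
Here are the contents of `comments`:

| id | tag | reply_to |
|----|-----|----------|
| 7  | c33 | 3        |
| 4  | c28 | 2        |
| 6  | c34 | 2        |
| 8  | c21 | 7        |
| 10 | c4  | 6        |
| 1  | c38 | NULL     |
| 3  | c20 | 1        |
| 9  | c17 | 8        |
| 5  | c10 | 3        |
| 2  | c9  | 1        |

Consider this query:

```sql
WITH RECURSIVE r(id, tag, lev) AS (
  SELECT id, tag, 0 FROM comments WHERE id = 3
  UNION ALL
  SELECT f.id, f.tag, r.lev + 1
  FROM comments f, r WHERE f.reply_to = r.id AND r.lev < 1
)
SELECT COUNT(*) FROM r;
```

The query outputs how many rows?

Base: id=3 (c20) at lev 0.
Iteration 1: rows with reply_to in {3} -> c10 (id 5, lev 1), c33 (id 7, lev 1).
Iteration 2: lev < 1 fails for all current rows; recursion stops.
Total rows emitted: 3.

3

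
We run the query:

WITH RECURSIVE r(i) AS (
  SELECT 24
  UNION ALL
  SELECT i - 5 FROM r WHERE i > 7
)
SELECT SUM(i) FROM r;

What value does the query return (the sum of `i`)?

Base: i=24.
Iteration 1: 24 > 7 holds -> i = 24 - 5 = 19.
Iteration 2: 19 > 7 holds -> i = 19 - 5 = 14.
Iteration 3: 14 > 7 holds -> i = 14 - 5 = 9.
Iteration 4: 9 > 7 holds -> i = 9 - 5 = 4.
Iteration 5: 4 > 7 fails; recursion stops.
SUM(i) = 24 + 19 + 14 + 9 + 4 = 70.

70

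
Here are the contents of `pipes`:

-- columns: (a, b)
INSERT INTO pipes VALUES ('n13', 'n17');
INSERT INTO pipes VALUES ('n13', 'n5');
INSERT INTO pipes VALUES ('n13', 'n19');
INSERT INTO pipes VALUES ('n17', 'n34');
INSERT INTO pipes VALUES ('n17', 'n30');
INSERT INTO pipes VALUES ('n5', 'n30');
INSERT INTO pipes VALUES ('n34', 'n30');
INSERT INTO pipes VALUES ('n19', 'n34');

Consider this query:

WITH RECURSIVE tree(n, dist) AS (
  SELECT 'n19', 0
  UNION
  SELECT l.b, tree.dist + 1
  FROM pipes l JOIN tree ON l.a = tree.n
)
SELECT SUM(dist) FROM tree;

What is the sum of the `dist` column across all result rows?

3

Base: (n19, dist=0).
Iteration 1: edges from {n19} -> (n34, dist=1).
Iteration 2: edges from {n34} -> (n30, dist=2).
Iteration 3: no outgoing edges from {n30}; recursion stops.
SUM(dist) = 0 + 1 + 2 = 3.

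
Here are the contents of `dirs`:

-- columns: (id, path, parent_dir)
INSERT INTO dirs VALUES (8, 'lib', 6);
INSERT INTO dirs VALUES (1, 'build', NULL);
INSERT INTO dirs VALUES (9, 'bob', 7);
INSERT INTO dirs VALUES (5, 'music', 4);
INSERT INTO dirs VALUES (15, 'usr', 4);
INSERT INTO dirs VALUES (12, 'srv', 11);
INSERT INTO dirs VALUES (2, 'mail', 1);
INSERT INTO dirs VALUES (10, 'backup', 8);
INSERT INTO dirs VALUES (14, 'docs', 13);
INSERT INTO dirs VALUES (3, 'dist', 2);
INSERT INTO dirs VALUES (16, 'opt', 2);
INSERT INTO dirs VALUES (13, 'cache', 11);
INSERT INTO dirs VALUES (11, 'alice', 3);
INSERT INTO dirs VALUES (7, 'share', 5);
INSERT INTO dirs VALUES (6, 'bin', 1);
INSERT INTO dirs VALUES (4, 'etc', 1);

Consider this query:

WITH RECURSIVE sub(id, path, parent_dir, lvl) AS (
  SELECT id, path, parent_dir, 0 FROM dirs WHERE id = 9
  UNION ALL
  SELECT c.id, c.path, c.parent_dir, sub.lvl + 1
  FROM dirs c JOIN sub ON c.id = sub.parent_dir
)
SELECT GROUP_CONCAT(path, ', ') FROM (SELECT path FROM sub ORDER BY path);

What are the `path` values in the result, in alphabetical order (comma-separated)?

bob, build, etc, music, share

Base: id=9 (bob), parent_dir=7, lvl 0.
Iteration 1: join on id=7 -> share (id 7, parent_dir=5, lvl 1).
Iteration 2: join on id=5 -> music (id 5, parent_dir=4, lvl 2).
Iteration 3: join on id=4 -> etc (id 4, parent_dir=1, lvl 3).
Iteration 4: join on id=1 -> build (id 1, parent_dir=NULL, lvl 4).
Iteration 5: parent_dir is NULL; no match; recursion stops.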